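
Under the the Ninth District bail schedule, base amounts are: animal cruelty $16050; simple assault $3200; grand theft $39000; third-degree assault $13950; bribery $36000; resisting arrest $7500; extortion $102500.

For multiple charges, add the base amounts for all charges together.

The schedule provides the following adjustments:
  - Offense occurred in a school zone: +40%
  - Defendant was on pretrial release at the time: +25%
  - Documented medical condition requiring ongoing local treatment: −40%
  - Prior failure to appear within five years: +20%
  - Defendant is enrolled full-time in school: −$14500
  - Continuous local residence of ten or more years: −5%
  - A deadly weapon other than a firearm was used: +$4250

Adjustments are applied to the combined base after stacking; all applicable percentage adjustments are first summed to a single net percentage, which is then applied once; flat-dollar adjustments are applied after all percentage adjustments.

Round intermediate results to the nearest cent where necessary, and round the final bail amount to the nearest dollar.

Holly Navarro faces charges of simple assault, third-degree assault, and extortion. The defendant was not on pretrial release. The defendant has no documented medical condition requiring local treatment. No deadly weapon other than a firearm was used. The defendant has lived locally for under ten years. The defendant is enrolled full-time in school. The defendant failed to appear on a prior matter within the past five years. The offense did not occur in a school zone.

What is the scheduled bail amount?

Base amounts from the schedule: simple assault $3200; third-degree assault $13950; extortion $102500.
Stacking rule: sum of all bases. $3200 + $13950 + $102500 = $119650.
Prior failure to appear within five years (+20%): $119650 × 1.2 = $143580.
Defendant is enrolled full-time in school (−$14500 flat): $143580 − $14500 = $129080.

$129080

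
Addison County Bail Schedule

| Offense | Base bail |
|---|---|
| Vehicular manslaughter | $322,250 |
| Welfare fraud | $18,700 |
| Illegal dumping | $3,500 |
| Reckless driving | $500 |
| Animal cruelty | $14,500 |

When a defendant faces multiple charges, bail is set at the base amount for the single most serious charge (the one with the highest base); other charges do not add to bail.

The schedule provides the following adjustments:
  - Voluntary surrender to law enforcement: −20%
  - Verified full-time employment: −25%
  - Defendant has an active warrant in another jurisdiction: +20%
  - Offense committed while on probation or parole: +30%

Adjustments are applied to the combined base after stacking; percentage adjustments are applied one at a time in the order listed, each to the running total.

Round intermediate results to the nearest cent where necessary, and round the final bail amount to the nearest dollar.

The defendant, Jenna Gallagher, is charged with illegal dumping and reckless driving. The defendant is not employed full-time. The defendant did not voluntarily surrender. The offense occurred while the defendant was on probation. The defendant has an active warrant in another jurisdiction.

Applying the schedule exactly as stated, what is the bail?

Base amounts from the schedule: illegal dumping $3,500; reckless driving $500.
Stacking rule: use the highest base only. Highest is illegal dumping at $3,500. Combined base = $3,500.
Defendant has an active warrant in another jurisdiction (+20%): $3,500 × 1.2 = $4,200.
Offense committed while on probation or parole (+30%): $4,200 × 1.3 = $5,460.

$5,460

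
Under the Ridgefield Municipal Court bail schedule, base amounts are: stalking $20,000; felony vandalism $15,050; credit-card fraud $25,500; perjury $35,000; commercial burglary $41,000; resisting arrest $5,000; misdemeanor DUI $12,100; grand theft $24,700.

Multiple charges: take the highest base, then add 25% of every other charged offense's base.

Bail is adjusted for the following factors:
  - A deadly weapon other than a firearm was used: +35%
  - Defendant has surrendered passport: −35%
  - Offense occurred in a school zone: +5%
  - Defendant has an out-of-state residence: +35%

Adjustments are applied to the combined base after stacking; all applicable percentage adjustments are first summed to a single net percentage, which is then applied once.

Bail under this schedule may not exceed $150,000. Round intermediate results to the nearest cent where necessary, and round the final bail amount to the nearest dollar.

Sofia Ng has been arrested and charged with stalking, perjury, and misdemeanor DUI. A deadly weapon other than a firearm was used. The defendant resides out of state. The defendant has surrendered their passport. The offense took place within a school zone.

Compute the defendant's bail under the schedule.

$60,235

Base amounts from the schedule: stalking $20,000; perjury $35,000; misdemeanor DUI $12,100.
Stacking rule: highest base plus 25% of each additional charge. Highest is perjury at $35,000. Additional: $20,000 × 25% = $5,000; $12,100 × 25% = $3,025. Combined base = $35,000 + $8,025 = $43,025.
Net percentage adjustment: +35% −35% +5% +35% = +40%. $43,025 × 1.4 = $60,235.
$60,235 is within the $150,000 maximum.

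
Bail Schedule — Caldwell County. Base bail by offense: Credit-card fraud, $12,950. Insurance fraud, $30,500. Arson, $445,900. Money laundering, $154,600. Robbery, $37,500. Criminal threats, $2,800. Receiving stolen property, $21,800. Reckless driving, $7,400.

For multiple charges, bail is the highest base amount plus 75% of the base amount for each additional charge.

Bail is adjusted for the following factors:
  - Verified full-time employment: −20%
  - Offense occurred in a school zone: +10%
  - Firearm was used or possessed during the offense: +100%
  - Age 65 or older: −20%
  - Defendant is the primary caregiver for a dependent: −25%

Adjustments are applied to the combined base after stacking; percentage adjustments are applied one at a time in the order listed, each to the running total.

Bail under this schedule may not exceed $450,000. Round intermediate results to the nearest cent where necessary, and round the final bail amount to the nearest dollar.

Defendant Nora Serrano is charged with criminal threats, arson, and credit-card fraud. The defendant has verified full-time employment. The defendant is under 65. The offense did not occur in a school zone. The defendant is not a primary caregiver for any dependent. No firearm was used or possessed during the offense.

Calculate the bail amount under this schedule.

$366,170

Base amounts from the schedule: criminal threats $2,800; arson $445,900; credit-card fraud $12,950.
Stacking rule: highest base plus 75% of each additional charge. Highest is arson at $445,900. Additional: $2,800 × 75% = $2,100; $12,950 × 75% = $9,712.50. Combined base = $445,900 + $11,812.50 = $457,712.50.
Verified full-time employment (−20%): $457,712.50 × 0.8 = $366,170.
$366,170 is within the $450,000 maximum.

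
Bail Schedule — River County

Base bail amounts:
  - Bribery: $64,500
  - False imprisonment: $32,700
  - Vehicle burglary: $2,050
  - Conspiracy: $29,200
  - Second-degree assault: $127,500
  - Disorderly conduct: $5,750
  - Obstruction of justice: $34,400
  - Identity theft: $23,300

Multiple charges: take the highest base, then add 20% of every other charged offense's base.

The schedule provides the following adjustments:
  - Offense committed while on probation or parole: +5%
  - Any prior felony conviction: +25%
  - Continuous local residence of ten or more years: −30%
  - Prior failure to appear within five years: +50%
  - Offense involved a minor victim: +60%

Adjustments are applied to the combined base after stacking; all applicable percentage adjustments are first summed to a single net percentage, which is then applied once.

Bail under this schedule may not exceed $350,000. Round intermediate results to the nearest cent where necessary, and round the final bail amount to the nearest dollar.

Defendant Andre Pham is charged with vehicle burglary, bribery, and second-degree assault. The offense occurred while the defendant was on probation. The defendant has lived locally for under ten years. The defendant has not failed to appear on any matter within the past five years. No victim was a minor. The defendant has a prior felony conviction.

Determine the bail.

Base amounts from the schedule: vehicle burglary $2,050; bribery $64,500; second-degree assault $127,500.
Stacking rule: highest base plus 20% of each additional charge. Highest is second-degree assault at $127,500. Additional: $2,050 × 20% = $410; $64,500 × 20% = $12,900. Combined base = $127,500 + $13,310 = $140,810.
Net percentage adjustment: +5% +25% = +30%. $140,810 × 1.3 = $183,053.
$183,053 is within the $350,000 maximum.

$183,053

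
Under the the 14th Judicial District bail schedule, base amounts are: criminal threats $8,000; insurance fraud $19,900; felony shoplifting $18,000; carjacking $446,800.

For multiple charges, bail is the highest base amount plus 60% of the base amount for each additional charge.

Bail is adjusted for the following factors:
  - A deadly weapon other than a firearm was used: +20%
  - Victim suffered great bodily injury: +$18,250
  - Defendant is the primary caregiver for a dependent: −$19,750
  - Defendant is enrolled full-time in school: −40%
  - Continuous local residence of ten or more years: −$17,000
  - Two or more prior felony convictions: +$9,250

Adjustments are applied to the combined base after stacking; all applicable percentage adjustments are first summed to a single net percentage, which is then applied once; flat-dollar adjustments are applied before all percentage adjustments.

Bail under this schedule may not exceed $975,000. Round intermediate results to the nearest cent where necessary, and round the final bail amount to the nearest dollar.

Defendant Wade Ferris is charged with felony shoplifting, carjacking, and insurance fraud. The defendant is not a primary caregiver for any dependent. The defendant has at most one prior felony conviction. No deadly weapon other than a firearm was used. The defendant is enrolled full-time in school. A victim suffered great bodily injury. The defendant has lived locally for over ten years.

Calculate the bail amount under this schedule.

$282,474

Base amounts from the schedule: felony shoplifting $18,000; carjacking $446,800; insurance fraud $19,900.
Stacking rule: highest base plus 60% of each additional charge. Highest is carjacking at $446,800. Additional: $18,000 × 60% = $10,800; $19,900 × 60% = $11,940. Combined base = $446,800 + $22,740 = $469,540.
Victim suffered great bodily injury (+$18,250 flat): $469,540 + $18,250 = $487,790.
Continuous local residence of ten or more years (−$17,000 flat): $487,790 − $17,000 = $470,790.
Defendant is enrolled full-time in school (−40%): $470,790 × 0.6 = $282,474.
$282,474 is within the $975,000 maximum.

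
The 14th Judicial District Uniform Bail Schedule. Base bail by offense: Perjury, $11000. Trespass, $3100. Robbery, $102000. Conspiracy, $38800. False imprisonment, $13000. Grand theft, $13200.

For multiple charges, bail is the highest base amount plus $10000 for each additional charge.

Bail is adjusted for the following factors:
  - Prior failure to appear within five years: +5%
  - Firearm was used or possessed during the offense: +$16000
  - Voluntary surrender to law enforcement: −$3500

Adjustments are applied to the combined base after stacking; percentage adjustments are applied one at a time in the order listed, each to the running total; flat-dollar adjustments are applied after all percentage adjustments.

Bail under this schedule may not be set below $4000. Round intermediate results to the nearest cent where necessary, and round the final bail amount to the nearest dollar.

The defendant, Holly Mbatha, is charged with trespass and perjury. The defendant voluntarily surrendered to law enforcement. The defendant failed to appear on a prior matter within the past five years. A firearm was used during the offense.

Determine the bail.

Base amounts from the schedule: trespass $3100; perjury $11000.
Stacking rule: highest base plus $10000 per additional charge. Highest is perjury at $11000; 1 additional charge → +$10000. Combined base = $21000.
Prior failure to appear within five years (+5%): $21000 × 1.05 = $22050.
Firearm was used or possessed during the offense (+$16000 flat): $22050 + $16000 = $38050.
Voluntary surrender to law enforcement (−$3500 flat): $38050 − $3500 = $34550.
$34550 is at or above the $4000 minimum.

$34550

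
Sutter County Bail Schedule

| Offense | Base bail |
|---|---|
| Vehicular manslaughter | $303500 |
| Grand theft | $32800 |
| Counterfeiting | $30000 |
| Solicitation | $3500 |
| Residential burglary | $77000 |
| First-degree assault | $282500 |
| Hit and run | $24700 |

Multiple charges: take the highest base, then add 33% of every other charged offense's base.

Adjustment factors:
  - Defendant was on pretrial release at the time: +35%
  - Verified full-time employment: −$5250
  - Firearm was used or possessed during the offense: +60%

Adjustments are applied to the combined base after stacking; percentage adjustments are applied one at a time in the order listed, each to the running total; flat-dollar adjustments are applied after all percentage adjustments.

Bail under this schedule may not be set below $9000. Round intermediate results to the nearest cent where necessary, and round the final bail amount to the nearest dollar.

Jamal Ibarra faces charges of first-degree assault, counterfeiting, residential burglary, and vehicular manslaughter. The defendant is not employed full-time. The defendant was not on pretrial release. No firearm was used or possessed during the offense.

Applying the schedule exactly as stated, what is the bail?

Base amounts from the schedule: first-degree assault $282500; counterfeiting $30000; residential burglary $77000; vehicular manslaughter $303500.
Stacking rule: highest base plus 33% of each additional charge. Highest is vehicular manslaughter at $303500. Additional: $282500 × 33% = $93225; $30000 × 33% = $9900; $77000 × 33% = $25410. Combined base = $303500 + $128535 = $432035.
No adjustment factors apply to this defendant.
$432035 is at or above the $9000 minimum.

$432035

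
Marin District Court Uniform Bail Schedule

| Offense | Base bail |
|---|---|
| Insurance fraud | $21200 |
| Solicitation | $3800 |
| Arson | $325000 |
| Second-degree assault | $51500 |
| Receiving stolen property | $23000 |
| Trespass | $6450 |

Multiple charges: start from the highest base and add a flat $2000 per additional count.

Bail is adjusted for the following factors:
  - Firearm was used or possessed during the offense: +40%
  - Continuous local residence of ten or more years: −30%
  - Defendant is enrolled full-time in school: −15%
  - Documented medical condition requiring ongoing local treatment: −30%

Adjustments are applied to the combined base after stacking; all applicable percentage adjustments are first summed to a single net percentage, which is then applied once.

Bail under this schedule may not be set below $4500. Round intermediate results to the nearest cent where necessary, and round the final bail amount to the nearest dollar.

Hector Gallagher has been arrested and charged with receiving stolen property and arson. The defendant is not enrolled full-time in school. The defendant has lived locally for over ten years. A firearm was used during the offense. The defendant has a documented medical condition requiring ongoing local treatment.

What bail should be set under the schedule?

$261600

Base amounts from the schedule: receiving stolen property $23000; arson $325000.
Stacking rule: highest base plus $2000 per additional charge. Highest is arson at $325000; 1 additional charge → +$2000. Combined base = $327000.
Net percentage adjustment: +40% −30% −30% = −20%. $327000 × 0.8 = $261600.
$261600 is at or above the $4500 minimum.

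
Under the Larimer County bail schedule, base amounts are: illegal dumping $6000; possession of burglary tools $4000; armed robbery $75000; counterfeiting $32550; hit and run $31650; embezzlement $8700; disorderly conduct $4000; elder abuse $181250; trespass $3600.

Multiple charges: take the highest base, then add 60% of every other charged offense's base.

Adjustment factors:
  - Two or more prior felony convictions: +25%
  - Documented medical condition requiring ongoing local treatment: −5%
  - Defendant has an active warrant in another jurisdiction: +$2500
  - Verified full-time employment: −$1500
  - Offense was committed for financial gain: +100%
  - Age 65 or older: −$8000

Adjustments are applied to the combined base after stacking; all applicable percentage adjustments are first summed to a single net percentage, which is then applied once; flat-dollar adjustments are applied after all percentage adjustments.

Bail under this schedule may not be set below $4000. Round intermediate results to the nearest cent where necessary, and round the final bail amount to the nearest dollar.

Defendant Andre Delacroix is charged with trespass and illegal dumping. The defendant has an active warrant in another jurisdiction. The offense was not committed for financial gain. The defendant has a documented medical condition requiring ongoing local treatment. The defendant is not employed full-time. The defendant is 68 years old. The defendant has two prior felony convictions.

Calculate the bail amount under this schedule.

Base amounts from the schedule: trespass $3600; illegal dumping $6000.
Stacking rule: highest base plus 60% of each additional charge. Highest is illegal dumping at $6000. Additional: $3600 × 60% = $2160. Combined base = $6000 + $2160 = $8160.
Net percentage adjustment: +25% −5% = +20%. $8160 × 1.2 = $9792.
Defendant has an active warrant in another jurisdiction (+$2500 flat): $9792 + $2500 = $12292.
Age 65 or older (−$8000 flat): $12292 − $8000 = $4292.
$4292 is at or above the $4000 minimum.

$4292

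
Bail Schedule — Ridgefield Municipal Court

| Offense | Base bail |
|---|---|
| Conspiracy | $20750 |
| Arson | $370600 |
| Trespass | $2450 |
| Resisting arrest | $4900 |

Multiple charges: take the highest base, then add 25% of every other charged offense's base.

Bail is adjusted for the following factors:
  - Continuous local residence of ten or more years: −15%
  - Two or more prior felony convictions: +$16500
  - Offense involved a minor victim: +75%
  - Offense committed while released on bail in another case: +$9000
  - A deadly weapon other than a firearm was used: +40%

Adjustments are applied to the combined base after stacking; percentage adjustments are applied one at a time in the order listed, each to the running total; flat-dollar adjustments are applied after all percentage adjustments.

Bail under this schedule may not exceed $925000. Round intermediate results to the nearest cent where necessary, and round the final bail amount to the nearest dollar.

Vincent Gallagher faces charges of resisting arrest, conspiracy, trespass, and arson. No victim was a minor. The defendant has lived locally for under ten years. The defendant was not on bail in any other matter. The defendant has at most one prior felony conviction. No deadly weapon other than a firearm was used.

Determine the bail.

$377625

Base amounts from the schedule: resisting arrest $4900; conspiracy $20750; trespass $2450; arson $370600.
Stacking rule: highest base plus 25% of each additional charge. Highest is arson at $370600. Additional: $4900 × 25% = $1225; $20750 × 25% = $5187.50; $2450 × 25% = $612.50. Combined base = $370600 + $7025 = $377625.
No adjustment factors apply to this defendant.
$377625 is within the $925000 maximum.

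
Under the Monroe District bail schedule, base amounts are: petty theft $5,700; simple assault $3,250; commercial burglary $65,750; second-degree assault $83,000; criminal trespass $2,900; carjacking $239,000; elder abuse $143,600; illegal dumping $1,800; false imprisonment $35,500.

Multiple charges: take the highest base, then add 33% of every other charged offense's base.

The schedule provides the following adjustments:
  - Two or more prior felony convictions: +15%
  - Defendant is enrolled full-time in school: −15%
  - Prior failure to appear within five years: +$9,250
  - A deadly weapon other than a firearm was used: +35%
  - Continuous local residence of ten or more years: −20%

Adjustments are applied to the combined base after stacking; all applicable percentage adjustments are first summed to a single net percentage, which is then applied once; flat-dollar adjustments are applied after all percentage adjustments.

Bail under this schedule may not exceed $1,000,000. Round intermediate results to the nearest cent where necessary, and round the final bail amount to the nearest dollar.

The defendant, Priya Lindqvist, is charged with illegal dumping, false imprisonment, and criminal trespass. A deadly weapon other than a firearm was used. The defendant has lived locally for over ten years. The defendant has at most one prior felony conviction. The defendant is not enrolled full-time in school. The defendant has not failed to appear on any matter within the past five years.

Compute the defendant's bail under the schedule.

Base amounts from the schedule: illegal dumping $1,800; false imprisonment $35,500; criminal trespass $2,900.
Stacking rule: highest base plus 33% of each additional charge. Highest is false imprisonment at $35,500. Additional: $1,800 × 33% = $594; $2,900 × 33% = $957. Combined base = $35,500 + $1,551 = $37,051.
Net percentage adjustment: +35% −20% = +15%. $37,051 × 1.15 = $42,608.65.
$42,608.65 is within the $1,000,000 maximum.
Rounded to the nearest dollar: $42,609.

$42,609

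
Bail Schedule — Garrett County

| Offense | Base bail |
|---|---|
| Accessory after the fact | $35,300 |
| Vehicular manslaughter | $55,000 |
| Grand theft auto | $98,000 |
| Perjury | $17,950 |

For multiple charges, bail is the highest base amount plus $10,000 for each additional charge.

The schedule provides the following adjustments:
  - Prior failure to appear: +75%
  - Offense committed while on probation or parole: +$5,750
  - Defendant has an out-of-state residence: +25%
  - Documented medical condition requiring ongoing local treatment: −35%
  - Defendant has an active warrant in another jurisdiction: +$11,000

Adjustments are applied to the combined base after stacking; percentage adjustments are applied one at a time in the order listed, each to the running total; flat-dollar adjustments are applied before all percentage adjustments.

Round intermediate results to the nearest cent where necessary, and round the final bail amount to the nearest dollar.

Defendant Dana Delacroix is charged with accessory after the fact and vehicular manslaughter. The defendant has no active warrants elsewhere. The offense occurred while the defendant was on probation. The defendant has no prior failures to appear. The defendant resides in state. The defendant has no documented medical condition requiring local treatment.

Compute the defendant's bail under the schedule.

$70,750

Base amounts from the schedule: accessory after the fact $35,300; vehicular manslaughter $55,000.
Stacking rule: highest base plus $10,000 per additional charge. Highest is vehicular manslaughter at $55,000; 1 additional charge → +$10,000. Combined base = $65,000.
Offense committed while on probation or parole (+$5,750 flat): $65,000 + $5,750 = $70,750.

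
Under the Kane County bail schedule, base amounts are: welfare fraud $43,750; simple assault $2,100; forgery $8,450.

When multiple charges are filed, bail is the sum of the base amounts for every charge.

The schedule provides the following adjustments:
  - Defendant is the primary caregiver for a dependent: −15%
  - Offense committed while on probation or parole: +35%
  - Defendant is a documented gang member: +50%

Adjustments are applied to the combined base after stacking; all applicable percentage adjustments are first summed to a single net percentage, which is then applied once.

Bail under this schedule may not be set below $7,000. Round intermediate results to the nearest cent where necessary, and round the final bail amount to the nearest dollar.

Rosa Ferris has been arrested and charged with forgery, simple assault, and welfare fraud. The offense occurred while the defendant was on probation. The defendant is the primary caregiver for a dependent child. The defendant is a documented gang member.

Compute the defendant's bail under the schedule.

$92,310

Base amounts from the schedule: forgery $8,450; simple assault $2,100; welfare fraud $43,750.
Stacking rule: sum of all bases. $8,450 + $2,100 + $43,750 = $54,300.
Net percentage adjustment: −15% +35% +50% = +70%. $54,300 × 1.7 = $92,310.
$92,310 is at or above the $7,000 minimum.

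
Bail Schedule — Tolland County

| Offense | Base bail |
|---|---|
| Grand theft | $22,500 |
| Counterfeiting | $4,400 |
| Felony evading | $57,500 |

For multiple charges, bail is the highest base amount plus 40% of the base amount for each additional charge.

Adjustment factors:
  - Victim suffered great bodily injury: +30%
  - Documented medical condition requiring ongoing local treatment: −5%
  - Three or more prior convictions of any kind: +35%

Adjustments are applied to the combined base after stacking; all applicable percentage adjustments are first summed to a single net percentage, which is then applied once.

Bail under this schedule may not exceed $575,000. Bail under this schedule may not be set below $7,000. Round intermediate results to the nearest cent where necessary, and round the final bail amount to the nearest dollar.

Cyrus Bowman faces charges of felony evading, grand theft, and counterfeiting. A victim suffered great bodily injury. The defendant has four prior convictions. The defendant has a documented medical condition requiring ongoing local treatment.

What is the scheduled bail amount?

$109,216

Base amounts from the schedule: felony evading $57,500; grand theft $22,500; counterfeiting $4,400.
Stacking rule: highest base plus 40% of each additional charge. Highest is felony evading at $57,500. Additional: $22,500 × 40% = $9,000; $4,400 × 40% = $1,760. Combined base = $57,500 + $10,760 = $68,260.
Net percentage adjustment: +30% −5% +35% = +60%. $68,260 × 1.6 = $109,216.
$109,216 is within the $575,000 maximum.
$109,216 is at or above the $7,000 minimum.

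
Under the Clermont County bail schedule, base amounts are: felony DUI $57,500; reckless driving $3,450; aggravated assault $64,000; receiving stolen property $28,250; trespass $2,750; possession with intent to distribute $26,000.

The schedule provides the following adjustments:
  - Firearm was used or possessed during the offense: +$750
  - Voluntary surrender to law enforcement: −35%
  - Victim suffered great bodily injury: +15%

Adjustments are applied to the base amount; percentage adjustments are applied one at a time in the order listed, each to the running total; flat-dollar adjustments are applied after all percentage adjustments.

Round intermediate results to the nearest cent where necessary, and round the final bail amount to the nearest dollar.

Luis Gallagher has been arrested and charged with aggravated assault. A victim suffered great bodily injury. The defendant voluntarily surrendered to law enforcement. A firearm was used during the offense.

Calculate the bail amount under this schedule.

Base amounts from the schedule: aggravated assault $64,000.
Single charge. Combined base = $64,000.
Voluntary surrender to law enforcement (−35%): $64,000 × 0.65 = $41,600.
Victim suffered great bodily injury (+15%): $41,600 × 1.15 = $47,840.
Firearm was used or possessed during the offense (+$750 flat): $47,840 + $750 = $48,590.

$48,590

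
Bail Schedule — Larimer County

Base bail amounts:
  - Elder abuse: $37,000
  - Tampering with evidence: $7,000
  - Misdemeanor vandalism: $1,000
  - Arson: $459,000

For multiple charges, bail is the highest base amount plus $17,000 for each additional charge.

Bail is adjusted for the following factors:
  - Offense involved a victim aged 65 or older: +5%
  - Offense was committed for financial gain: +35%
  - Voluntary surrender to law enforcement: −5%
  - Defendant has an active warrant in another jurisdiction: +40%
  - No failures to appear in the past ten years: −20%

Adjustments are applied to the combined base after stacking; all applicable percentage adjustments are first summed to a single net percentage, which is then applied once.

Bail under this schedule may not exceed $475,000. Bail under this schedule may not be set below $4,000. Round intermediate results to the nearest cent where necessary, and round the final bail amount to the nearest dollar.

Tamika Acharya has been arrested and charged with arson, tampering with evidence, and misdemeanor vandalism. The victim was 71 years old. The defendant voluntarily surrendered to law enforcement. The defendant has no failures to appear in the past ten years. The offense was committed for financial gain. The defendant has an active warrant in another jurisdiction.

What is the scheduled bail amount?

Base amounts from the schedule: arson $459,000; tampering with evidence $7,000; misdemeanor vandalism $1,000.
Stacking rule: highest base plus $17,000 per additional charge. Highest is arson at $459,000; 2 additional charges → +$34,000. Combined base = $493,000.
Net percentage adjustment: +5% +35% −5% +40% −20% = +55%. $493,000 × 1.55 = $764,150.
Result $764,150 exceeds the maximum of $475,000; bail is capped at $475,000.
$475,000 is at or above the $4,000 minimum.

$475,000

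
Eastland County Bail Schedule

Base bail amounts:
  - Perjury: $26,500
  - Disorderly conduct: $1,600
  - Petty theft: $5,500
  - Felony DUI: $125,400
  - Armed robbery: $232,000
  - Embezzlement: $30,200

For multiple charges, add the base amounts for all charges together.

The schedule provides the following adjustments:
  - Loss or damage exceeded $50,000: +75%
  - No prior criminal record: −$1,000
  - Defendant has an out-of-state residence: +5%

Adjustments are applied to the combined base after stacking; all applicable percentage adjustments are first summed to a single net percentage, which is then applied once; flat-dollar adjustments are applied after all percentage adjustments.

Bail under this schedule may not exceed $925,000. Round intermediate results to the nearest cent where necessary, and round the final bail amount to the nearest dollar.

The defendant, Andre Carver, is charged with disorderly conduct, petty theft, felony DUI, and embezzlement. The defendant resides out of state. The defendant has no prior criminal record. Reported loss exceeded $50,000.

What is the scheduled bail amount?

$291,860

Base amounts from the schedule: disorderly conduct $1,600; petty theft $5,500; felony DUI $125,400; embezzlement $30,200.
Stacking rule: sum of all bases. $1,600 + $5,500 + $125,400 + $30,200 = $162,700.
Net percentage adjustment: +75% +5% = +80%. $162,700 × 1.8 = $292,860.
No prior criminal record (−$1,000 flat): $292,860 − $1,000 = $291,860.
$291,860 is within the $925,000 maximum.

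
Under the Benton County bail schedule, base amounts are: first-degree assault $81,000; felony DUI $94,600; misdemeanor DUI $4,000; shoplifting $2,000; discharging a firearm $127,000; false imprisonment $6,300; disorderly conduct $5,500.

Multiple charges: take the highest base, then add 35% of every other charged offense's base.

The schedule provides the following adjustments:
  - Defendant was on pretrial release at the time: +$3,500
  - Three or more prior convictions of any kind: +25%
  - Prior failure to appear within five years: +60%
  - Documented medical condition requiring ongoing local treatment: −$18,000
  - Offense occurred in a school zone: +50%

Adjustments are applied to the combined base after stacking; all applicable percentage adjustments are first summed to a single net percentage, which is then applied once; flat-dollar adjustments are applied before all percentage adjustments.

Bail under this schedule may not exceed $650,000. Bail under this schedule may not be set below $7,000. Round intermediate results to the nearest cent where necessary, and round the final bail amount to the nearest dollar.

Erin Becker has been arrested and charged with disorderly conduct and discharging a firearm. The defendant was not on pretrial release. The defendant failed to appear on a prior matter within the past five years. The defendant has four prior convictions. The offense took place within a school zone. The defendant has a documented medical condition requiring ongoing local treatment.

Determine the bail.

Base amounts from the schedule: disorderly conduct $5,500; discharging a firearm $127,000.
Stacking rule: highest base plus 35% of each additional charge. Highest is discharging a firearm at $127,000. Additional: $5,500 × 35% = $1,925. Combined base = $127,000 + $1,925 = $128,925.
Documented medical condition requiring ongoing local treatment (−$18,000 flat): $128,925 − $18,000 = $110,925.
Net percentage adjustment: +25% +60% +50% = +135%. $110,925 × 2.35 = $260,673.75.
$260,673.75 is within the $650,000 maximum.
$260,673.75 is at or above the $7,000 minimum.
Rounded to the nearest dollar: $260,674.

$260,674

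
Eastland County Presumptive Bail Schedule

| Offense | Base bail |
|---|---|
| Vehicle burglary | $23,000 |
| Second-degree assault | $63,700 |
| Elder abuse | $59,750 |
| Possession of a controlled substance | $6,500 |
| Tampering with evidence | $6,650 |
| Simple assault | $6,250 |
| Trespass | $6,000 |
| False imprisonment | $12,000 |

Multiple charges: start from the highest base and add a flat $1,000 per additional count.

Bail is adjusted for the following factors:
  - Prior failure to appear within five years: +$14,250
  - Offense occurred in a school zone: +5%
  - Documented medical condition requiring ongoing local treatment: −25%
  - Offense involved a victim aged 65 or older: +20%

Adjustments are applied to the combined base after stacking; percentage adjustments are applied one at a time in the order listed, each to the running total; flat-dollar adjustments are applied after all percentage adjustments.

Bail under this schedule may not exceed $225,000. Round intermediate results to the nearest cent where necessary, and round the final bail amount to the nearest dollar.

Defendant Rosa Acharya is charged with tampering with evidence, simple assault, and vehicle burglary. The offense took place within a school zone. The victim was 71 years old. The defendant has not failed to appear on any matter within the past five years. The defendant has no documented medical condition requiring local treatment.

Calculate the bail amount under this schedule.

Base amounts from the schedule: tampering with evidence $6,650; simple assault $6,250; vehicle burglary $23,000.
Stacking rule: highest base plus $1,000 per additional charge. Highest is vehicle burglary at $23,000; 2 additional charges → +$2,000. Combined base = $25,000.
Offense occurred in a school zone (+5%): $25,000 × 1.05 = $26,250.
Offense involved a victim aged 65 or older (+20%): $26,250 × 1.2 = $31,500.
$31,500 is within the $225,000 maximum.

$31,500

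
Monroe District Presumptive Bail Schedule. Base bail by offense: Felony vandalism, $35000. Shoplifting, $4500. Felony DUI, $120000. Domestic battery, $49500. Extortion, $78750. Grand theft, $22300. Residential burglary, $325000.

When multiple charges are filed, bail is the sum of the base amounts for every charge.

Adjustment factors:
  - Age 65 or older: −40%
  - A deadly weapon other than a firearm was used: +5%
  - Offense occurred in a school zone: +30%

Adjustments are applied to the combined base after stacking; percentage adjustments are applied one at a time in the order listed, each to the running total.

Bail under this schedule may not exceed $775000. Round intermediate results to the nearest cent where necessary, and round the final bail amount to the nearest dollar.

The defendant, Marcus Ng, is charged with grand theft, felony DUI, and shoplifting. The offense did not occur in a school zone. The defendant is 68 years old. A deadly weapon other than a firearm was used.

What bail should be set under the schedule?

Base amounts from the schedule: grand theft $22300; felony DUI $120000; shoplifting $4500.
Stacking rule: sum of all bases. $22300 + $120000 + $4500 = $146800.
Age 65 or older (−40%): $146800 × 0.6 = $88080.
A deadly weapon other than a firearm was used (+5%): $88080 × 1.05 = $92484.
$92484 is within the $775000 maximum.

$92484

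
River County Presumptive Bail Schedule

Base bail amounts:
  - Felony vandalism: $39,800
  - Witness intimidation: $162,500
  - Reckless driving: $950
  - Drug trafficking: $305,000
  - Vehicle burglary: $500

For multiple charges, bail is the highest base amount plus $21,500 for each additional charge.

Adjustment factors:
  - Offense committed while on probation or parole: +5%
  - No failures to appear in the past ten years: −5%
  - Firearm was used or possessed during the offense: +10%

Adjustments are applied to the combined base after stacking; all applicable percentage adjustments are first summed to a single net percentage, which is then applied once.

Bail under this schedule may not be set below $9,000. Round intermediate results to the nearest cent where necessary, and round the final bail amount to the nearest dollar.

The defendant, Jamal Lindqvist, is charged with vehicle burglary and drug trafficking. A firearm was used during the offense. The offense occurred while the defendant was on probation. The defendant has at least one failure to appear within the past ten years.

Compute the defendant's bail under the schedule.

$375,475

Base amounts from the schedule: vehicle burglary $500; drug trafficking $305,000.
Stacking rule: highest base plus $21,500 per additional charge. Highest is drug trafficking at $305,000; 1 additional charge → +$21,500. Combined base = $326,500.
Net percentage adjustment: +5% +10% = +15%. $326,500 × 1.15 = $375,475.
$375,475 is at or above the $9,000 minimum.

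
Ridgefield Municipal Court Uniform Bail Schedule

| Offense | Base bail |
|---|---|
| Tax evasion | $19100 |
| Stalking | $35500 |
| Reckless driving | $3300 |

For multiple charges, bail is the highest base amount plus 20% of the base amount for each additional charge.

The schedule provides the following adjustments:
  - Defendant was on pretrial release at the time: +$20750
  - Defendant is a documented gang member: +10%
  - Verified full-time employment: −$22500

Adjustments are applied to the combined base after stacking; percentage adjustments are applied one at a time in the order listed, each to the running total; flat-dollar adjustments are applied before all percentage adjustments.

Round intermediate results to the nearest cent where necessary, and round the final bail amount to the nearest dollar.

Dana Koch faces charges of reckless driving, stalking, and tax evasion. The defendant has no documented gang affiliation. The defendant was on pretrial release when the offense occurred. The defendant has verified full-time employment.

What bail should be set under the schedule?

Base amounts from the schedule: reckless driving $3300; stalking $35500; tax evasion $19100.
Stacking rule: highest base plus 20% of each additional charge. Highest is stalking at $35500. Additional: $3300 × 20% = $660; $19100 × 20% = $3820. Combined base = $35500 + $4480 = $39980.
Defendant was on pretrial release at the time (+$20750 flat): $39980 + $20750 = $60730.
Verified full-time employment (−$22500 flat): $60730 − $22500 = $38230.

$38230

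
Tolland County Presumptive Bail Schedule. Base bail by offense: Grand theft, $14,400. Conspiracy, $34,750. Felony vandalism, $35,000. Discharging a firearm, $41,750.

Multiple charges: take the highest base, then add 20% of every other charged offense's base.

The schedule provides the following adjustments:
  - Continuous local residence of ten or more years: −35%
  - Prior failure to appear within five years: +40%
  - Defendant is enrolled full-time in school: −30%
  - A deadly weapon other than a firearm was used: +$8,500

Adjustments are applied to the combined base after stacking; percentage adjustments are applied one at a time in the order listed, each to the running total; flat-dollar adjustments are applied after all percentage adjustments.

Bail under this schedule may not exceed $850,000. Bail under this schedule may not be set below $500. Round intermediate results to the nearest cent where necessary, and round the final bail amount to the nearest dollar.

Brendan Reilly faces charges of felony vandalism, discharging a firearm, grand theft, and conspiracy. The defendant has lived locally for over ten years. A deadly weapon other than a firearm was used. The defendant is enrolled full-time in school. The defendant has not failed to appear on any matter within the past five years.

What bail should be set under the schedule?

$35,154

Base amounts from the schedule: felony vandalism $35,000; discharging a firearm $41,750; grand theft $14,400; conspiracy $34,750.
Stacking rule: highest base plus 20% of each additional charge. Highest is discharging a firearm at $41,750. Additional: $35,000 × 20% = $7,000; $14,400 × 20% = $2,880; $34,750 × 20% = $6,950. Combined base = $41,750 + $16,830 = $58,580.
Continuous local residence of ten or more years (−35%): $58,580 × 0.65 = $38,077.
Defendant is enrolled full-time in school (−30%): $38,077 × 0.7 = $26,653.90.
A deadly weapon other than a firearm was used (+$8,500 flat): $26,653.90 + $8,500 = $35,153.90.
$35,153.90 is within the $850,000 maximum.
$35,153.90 is at or above the $500 minimum.
Rounded to the nearest dollar: $35,154.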